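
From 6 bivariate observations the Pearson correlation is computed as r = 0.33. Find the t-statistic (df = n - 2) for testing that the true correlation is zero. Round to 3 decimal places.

0.699

t = r·√(n−2) / √(1−r²) with r = 0.33, n = 6
  = 0.33·√4 / √(1 − 0.1089)
  = 0.33·2.000000 / 0.943981
  = 0.660000 / 0.943981 = 0.699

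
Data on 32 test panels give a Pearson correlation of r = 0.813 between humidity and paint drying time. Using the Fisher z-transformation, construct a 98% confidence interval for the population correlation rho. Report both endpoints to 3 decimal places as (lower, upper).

(0.607, 0.917)

z_r = atanh(0.813) = 1.135815;  SE = 1/√(n−3) = 1/√29 = 0.185695
z-limits: 1.135815 ± 2.326·0.185695 = 1.135815 ± 0.431927 = [0.703888, 1.567742]
ρ-limits: (tanh 0.703888, tanh 1.567742) = (0.607, 0.917)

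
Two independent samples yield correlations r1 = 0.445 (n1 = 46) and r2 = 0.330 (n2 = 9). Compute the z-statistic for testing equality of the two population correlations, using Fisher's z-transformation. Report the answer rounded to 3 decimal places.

0.311

Fisher z-transforms: z1 = atanh(0.445) = 0.478448, z2 = atanh(0.330) = 0.342828; difference d = 0.135620
Var(d) = 1/43 + 1/6 = 0.0232558 + 0.1666667 = 0.1899225
z = d/√Var(d) = 0.135620 / √0.1899225 = 0.135620 / 0.435801 = 0.311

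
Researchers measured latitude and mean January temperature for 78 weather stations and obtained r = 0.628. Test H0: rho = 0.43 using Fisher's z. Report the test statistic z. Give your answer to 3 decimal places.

Fisher z: atanh(0.628) = 0.738107, atanh(0.43) = 0.459897
z = (z_r − z_0)·√(n−3) = (0.738107 − 0.459897)·√75 = 0.278210 · 8.660254 = 2.409

2.409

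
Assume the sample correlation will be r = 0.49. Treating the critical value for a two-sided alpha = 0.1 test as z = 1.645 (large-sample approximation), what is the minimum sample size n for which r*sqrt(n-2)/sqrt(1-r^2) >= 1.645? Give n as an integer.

11

Need r·√(n−2)/√(1−r²) ≥ 1.645
√(n−2) ≥ 1.645·√(1−0.2401) / 0.49 = 1.645·0.871722 / 0.49 = 2.9265
n−2 ≥ 8.5644  ⇒  n ≥ 10.5644
Smallest integer n = 11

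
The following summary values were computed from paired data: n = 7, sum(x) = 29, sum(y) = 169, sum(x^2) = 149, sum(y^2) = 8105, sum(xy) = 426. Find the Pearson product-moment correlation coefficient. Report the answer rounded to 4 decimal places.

-0.8044

Numerator: nΣxy − (Σx)(Σy) = 7·426 − (29)(169) = -1919
Denominator: √[(nΣx²−(Σx)²)(nΣy²−(Σy)²)]
  nΣx²−(Σx)² = 7·149 − 841 = 202;  nΣy²−(Σy)² = 7·8105 − 28561 = 28174
  √(202·28174) = √5691148 = 2385.6127
r = -1919 / 2385.6127 = -0.8044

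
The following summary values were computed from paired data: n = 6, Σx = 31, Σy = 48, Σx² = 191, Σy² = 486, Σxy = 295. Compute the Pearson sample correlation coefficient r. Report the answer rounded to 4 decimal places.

0.8381

Numerator: nΣxy − (Σx)(Σy) = 6·295 − (31)(48) = 282
Denominator: √[(nΣx²−(Σx)²)(nΣy²−(Σy)²)]
  nΣx²−(Σx)² = 6·191 − 961 = 185;  nΣy²−(Σy)² = 6·486 − 2304 = 612
  √(185·612) = √113220 = 336.4818
r = 282 / 336.4818 = 0.8381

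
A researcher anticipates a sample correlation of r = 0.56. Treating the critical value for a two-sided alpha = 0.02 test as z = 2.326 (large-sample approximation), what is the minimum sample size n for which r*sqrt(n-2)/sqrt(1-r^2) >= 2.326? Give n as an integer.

14

r√(n−2)/√(1−r²) ≥ 2.326  ⇔  n−2 ≥ (2.326)²·(1−r²)/r²
(1−r²)/r² = (1−0.3136)/0.3136 = 2.1888
n ≥ 2 + 5.410276·2.1888 = 2 + 11.8420 = 13.8420
⌈13.8420⌉ = 14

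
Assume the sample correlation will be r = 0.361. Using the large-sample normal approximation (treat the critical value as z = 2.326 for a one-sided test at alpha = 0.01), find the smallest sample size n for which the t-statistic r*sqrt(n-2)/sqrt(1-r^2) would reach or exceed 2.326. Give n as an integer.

39

Need r·√(n−2)/√(1−r²) ≥ 2.326
√(n−2) ≥ 2.326·√(1−0.130321) / 0.361 = 2.326·0.932566 / 0.361 = 6.0087
n−2 ≥ 36.1045  ⇒  n ≥ 38.1045
Smallest integer n = 39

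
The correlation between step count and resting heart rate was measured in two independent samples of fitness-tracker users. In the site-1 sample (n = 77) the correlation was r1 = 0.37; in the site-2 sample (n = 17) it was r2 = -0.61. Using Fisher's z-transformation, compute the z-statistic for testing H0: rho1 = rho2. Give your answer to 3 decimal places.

3.765

Fisher z-transforms: z1 = atanh(0.37) = 0.388423, z2 = atanh(-0.61) = -0.708921; difference d = 1.097344
Var(d) = 1/74 + 1/14 = 0.0135135 + 0.0714286 = 0.0849421
z = d/√Var(d) = 1.097344 / √0.0849421 = 1.097344 / 0.291448 = 3.765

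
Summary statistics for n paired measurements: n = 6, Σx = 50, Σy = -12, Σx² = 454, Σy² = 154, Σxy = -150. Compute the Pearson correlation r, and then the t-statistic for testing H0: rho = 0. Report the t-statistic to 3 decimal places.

-2.061

S_xy = nΣxy − ΣxΣy = 6·(-150) − 50·(-12) = -900 − (-600) = -300
S_xx = nΣx² − (Σx)² = 6·454 − 50² = 2724 − 2500 = 224
S_yy = nΣy² − (Σy)² = 6·154 − (-12)² = 924 − 144 = 780
r = S_xy / √(S_xx·S_yy) = -300 / √(224·780) = -300 / √174720 = -300 / 417.9952 = -0.7177
t = r·√(n−2)/√(1−r²) = -0.7177·√4 / √(1−0.515093) = -1.435400 / 0.696353 = -2.061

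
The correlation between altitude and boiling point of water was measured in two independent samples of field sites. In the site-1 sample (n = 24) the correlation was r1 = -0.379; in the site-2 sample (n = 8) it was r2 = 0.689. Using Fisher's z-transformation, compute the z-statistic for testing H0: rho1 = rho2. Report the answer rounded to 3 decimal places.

-2.502

z1 = atanh(-0.379) = -0.398891,  z2 = atanh(0.689) = 0.846050
SE = √(1/(n1−3) + 1/(n2−3)) = √(1/21 + 1/5) = √(0.0476190 + 0.2000000) = √0.2476190 = 0.497613
z = (z1 − z2)/SE = (-0.398891 − 0.846050) / 0.497613 = -1.244941 / 0.497613 = -2.502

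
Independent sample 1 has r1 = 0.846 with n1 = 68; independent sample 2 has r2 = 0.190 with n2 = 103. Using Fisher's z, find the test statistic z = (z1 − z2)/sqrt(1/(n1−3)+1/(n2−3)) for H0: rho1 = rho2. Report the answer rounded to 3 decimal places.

Fisher z-transforms: z1 = atanh(0.846) = 1.241912, z2 = atanh(0.190) = 0.192337; difference d = 1.049575
Var(d) = 1/65 + 1/100 = 0.0153846 + 0.0100000 = 0.0253846
z = d/√Var(d) = 1.049575 / √0.0253846 = 1.049575 / 0.159325 = 6.588

6.588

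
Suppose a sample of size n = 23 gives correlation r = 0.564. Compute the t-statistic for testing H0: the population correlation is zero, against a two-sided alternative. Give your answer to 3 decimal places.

3.130

1 − r² = 1 − 0.318096 = 0.681904;  √(1−r²) = 0.825775
√(n−2) = √21 = 4.582576
t = r·√(n−2)/√(1−r²) = 0.564 · 4.582576 / 0.825775 = 3.130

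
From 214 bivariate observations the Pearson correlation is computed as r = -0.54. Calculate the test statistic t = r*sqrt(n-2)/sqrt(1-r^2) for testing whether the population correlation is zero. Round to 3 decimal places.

t = r·√(n−2) / √(1−r²) with r = -0.54, n = 214
  = -0.54·√212 / √(1 − 0.2916)
  = -0.54·14.560220 / 0.841665
  = -7.862519 / 0.841665 = -9.342

-9.342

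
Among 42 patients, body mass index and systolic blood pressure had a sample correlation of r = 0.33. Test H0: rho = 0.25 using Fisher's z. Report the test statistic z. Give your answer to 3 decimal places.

z_r = atanh(0.33) = 0.342828,  z_0 = atanh(0.25) = 0.255413
SE = 1/√(n−3) = 1/√39 = 0.160128
z = (z_r − z_0)/SE = (0.342828 − 0.255413) / 0.160128 = 0.087415 / 0.160128 = 0.546

0.546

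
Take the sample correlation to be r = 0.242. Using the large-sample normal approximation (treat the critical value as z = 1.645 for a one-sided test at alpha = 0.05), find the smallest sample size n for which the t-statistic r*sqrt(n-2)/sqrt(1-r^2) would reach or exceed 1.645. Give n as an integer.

46

r√(n−2)/√(1−r²) ≥ 1.645  ⇔  n−2 ≥ (1.645)²·(1−r²)/r²
(1−r²)/r² = (1−0.058564)/0.058564 = 16.0753
n ≥ 2 + 2.706025·16.0753 = 2 + 43.5002 = 45.5002
⌈45.5002⌉ = 46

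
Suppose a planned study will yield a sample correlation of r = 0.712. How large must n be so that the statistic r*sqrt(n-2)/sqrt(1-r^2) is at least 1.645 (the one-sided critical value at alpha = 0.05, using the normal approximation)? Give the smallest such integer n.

5

r√(n−2)/√(1−r²) ≥ 1.645  ⇔  n−2 ≥ (1.645)²·(1−r²)/r²
(1−r²)/r² = (1−0.506944)/0.506944 = 0.9726
n ≥ 2 + 2.706025·0.9726 = 2 + 2.6319 = 4.6319
⌈4.6319⌉ = 5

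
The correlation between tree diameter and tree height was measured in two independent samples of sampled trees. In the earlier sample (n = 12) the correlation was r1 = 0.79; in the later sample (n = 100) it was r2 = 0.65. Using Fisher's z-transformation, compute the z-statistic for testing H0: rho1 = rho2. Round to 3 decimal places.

Fisher z-transforms: z1 = atanh(0.79) = 1.071432, z2 = atanh(0.65) = 0.775299; difference d = 0.296133
Var(d) = 1/9 + 1/97 = 0.1111111 + 0.0103093 = 0.1214204
z = d/√Var(d) = 0.296133 / √0.1214204 = 0.296133 / 0.348454 = 0.850

0.850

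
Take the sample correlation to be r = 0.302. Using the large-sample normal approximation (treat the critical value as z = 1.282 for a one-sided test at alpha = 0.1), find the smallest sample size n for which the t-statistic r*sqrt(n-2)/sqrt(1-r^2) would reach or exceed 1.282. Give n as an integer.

r√(n−2)/√(1−r²) ≥ 1.282  ⇔  n−2 ≥ (1.282)²·(1−r²)/r²
(1−r²)/r² = (1−0.091204)/0.091204 = 9.9644
n ≥ 2 + 1.643524·9.9644 = 2 + 16.3767 = 18.3767
⌈18.3767⌉ = 19

19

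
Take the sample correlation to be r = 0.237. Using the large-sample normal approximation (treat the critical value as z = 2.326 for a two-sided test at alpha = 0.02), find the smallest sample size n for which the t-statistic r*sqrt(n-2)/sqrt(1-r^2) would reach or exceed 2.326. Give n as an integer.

93

r√(n−2)/√(1−r²) ≥ 2.326  ⇔  n−2 ≥ (2.326)²·(1−r²)/r²
(1−r²)/r² = (1−0.056169)/0.056169 = 16.8034
n ≥ 2 + 5.410276·16.8034 = 2 + 90.9110 = 92.9110
⌈92.9110⌉ = 93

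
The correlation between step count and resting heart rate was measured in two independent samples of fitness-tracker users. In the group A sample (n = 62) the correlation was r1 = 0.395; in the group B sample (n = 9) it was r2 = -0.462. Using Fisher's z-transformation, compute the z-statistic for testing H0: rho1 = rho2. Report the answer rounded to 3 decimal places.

2.141

z1 = atanh(0.395) = 0.417711,  z2 = atanh(-0.462) = -0.499851
SE = √(1/(n1−3) + 1/(n2−3)) = √(1/59 + 1/6) = √(0.0169492 + 0.1666667) = √0.1836159 = 0.428504
z = (z1 − z2)/SE = (0.417711 − (-0.499851)) / 0.428504 = 0.917562 / 0.428504 = 2.141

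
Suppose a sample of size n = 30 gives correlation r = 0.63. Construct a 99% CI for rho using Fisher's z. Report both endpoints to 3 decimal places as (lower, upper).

(0.241, 0.845)

Fisher z: z_r = atanh(r) = ½·ln((1+0.63)/(1−0.63)) = 0.741416
SE(z) = 1/√(n−3) = 1/√27 = 0.192450
99% ⇒ z* = 2.576; margin = 2.576·0.192450 = 0.495751
CI on z-scale: (0.245665, 1.237167)
Back-transform: tanh(0.245665) = 0.240839, tanh(1.237167) = 0.844646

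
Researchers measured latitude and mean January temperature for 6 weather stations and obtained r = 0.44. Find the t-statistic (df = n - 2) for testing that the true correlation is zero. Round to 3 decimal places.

0.980

t = r·√(n−2) / √(1−r²) with r = 0.44, n = 6
  = 0.44·√4 / √(1 − 0.1936)
  = 0.44·2.000000 / 0.897998
  = 0.880000 / 0.897998 = 0.980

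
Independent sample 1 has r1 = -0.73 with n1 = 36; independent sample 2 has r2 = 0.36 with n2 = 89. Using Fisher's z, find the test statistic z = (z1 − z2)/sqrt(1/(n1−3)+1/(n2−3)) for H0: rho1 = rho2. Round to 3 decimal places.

Fisher z-transforms: z1 = atanh(-0.73) = -0.928727, z2 = atanh(0.36) = 0.376886; difference d = -1.305613
Var(d) = 1/33 + 1/86 = 0.0303030 + 0.0116279 = 0.0419309
z = d/√Var(d) = -1.305613 / √0.0419309 = -1.305613 / 0.204770 = -6.376

-6.376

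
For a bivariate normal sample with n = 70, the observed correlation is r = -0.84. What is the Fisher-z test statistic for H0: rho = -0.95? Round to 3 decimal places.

z_r = atanh(-0.84) = -1.221174,  z_0 = atanh(-0.95) = -1.831781
SE = 1/√(n−3) = 1/√67 = 0.122169
z = (z_r − z_0)/SE = (-1.221174 − (-1.831781)) / 0.122169 = 0.610607 / 0.122169 = 4.998

4.998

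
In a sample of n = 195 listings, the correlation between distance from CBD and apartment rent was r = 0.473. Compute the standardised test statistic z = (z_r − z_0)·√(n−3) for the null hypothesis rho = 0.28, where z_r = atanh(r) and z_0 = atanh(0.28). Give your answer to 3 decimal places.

3.135

z_r = atanh(0.473) = 0.513928,  z_0 = atanh(0.28) = 0.287682
SE = 1/√(n−3) = 1/√192 = 0.072169
z = (z_r − z_0)/SE = (0.513928 − 0.287682) / 0.072169 = 0.226246 / 0.072169 = 3.135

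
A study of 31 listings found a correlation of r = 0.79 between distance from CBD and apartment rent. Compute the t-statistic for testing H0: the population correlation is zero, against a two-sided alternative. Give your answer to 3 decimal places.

t = r·√(n−2) / √(1−r²) with r = 0.79, n = 31
  = 0.79·√29 / √(1 − 0.6241)
  = 0.79·5.385165 / 0.613107
  = 4.254280 / 0.613107 = 6.939

6.939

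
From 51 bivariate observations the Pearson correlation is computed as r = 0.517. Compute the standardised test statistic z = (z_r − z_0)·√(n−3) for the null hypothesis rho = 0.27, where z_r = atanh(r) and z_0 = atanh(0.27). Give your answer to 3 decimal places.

2.046

z_r = atanh(0.517) = 0.572237,  z_0 = atanh(0.27) = 0.276864
SE = 1/√(n−3) = 1/√48 = 0.144338
z = (z_r − z_0)/SE = (0.572237 − 0.276864) / 0.144338 = 0.295373 / 0.144338 = 2.046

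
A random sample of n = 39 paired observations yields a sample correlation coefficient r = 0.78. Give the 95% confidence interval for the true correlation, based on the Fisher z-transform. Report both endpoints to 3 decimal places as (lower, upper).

(0.616, 0.879)

z_r = atanh(0.78) = 1.045371;  SE = 1/√(n−3) = 1/√36 = 0.166667
z-limits: 1.045371 ± 1.960·0.166667 = 1.045371 ± 0.326667 = [0.718704, 1.372038]
ρ-limits: (tanh 0.718704, tanh 1.372038) = (0.616, 0.879)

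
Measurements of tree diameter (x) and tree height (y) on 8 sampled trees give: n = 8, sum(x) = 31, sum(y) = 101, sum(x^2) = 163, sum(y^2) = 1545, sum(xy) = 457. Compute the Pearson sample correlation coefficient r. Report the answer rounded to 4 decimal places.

Numerator: nΣxy − (Σx)(Σy) = 8·457 − (31)(101) = 525
Denominator: √[(nΣx²−(Σx)²)(nΣy²−(Σy)²)]
  nΣx²−(Σx)² = 8·163 − 961 = 343;  nΣy²−(Σy)² = 8·1545 − 10201 = 2159
  √(343·2159) = √740537 = 860.5446
r = 525 / 860.5446 = 0.6101

0.6101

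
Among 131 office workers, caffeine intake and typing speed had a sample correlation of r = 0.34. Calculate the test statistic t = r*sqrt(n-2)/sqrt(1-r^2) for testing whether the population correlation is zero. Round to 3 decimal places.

t = r·√(n−2) / √(1−r²) with r = 0.34, n = 131
  = 0.34·√129 / √(1 − 0.1156)
  = 0.34·11.357817 / 0.940425
  = 3.861658 / 0.940425 = 4.106

4.106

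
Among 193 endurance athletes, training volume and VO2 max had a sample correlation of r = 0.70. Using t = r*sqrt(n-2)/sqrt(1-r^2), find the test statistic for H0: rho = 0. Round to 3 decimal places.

1 − r² = 1 − 0.4900 = 0.5100;  √(1−r²) = 0.714143
√(n−2) = √191 = 13.820275
t = r·√(n−2)/√(1−r²) = 0.70 · 13.820275 / 0.714143 = 13.547

13.547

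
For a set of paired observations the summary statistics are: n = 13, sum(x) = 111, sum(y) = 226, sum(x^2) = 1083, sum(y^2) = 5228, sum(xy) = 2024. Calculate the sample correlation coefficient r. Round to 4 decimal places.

0.2250

S_xy = nΣxy − ΣxΣy = 13·2024 − 111·226 = 26312 − 25086 = 1226
S_xx = nΣx² − (Σx)² = 13·1083 − 111² = 14079 − 12321 = 1758
S_yy = nΣy² − (Σy)² = 13·5228 − 226² = 67964 − 51076 = 16888
r = S_xy / √(S_xx·S_yy) = 1226 / √(1758·16888) = 1226 / √29689104 = 1226 / 5448.7709 = 0.2250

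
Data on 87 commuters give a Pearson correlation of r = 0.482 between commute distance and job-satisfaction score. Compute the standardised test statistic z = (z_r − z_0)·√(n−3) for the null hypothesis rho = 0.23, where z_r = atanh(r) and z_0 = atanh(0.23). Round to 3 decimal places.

z_r = atanh(0.482) = 0.525586,  z_0 = atanh(0.23) = 0.234189
SE = 1/√(n−3) = 1/√84 = 0.109109
z = (z_r − z_0)/SE = (0.525586 − 0.234189) / 0.109109 = 0.291397 / 0.109109 = 2.671

2.671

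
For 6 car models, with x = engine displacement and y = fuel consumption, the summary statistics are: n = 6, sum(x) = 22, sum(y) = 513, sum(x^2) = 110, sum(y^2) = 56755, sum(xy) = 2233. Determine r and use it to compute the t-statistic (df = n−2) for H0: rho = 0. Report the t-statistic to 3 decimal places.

Numerator: nΣxy − (Σx)(Σy) = 6·2233 − (22)(513) = 2112
Denominator: √[(nΣx²−(Σx)²)(nΣy²−(Σy)²)]
  nΣx²−(Σx)² = 6·110 − 484 = 176;  nΣy²−(Σy)² = 6·56755 − 263169 = 77361
  √(176·77361) = √13615536 = 3689.9236
r = 2112 / 3689.9236 = 0.5724
t = r·√(n−2)/√(1−r²) = 0.5724·√4 / √(1−0.327642) = 1.144800 / 0.819974 = 1.396

1.396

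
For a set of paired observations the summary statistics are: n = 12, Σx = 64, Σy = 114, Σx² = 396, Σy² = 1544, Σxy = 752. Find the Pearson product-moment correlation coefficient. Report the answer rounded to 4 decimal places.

0.9071

S_xy = nΣxy − ΣxΣy = 12·752 − 64·114 = 9024 − 7296 = 1728
S_xx = nΣx² − (Σx)² = 12·396 − 64² = 4752 − 4096 = 656
S_yy = nΣy² − (Σy)² = 12·1544 − 114² = 18528 − 12996 = 5532
r = S_xy / √(S_xx·S_yy) = 1728 / √(656·5532) = 1728 / √3628992 = 1728 / 1904.9913 = 0.9071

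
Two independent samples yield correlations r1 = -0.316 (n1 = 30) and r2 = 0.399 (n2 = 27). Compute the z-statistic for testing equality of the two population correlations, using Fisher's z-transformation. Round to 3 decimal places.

-2.672

Fisher z-transforms: z1 = atanh(-0.316) = -0.327197, z2 = atanh(0.399) = 0.422459; difference d = -0.749656
Var(d) = 1/27 + 1/24 = 0.0370370 + 0.0416667 = 0.0787037
z = d/√Var(d) = -0.749656 / √0.0787037 = -0.749656 / 0.280542 = -2.672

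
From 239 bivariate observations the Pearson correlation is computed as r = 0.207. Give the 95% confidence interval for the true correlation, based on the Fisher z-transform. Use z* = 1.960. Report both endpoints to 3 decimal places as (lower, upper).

(0.082, 0.325)

Fisher z: z_r = atanh(r) = ½·ln((1+0.207)/(1−0.207)) = 0.210035
SE(z) = 1/√(n−3) = 1/√236 = 0.065094
95% ⇒ z* = 1.960; margin = 1.960·0.065094 = 0.127584
CI on z-scale: (0.082451, 0.337619)
Back-transform: tanh(0.082451) = 0.082265, tanh(0.337619) = 0.325350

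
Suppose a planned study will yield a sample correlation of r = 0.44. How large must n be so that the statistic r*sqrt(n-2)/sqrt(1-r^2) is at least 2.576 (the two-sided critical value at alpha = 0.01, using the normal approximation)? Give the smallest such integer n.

30

Need r·√(n−2)/√(1−r²) ≥ 2.576
√(n−2) ≥ 2.576·√(1−0.1936) / 0.44 = 2.576·0.897998 / 0.44 = 5.2574
n−2 ≥ 27.6403  ⇒  n ≥ 29.6403
Smallest integer n = 30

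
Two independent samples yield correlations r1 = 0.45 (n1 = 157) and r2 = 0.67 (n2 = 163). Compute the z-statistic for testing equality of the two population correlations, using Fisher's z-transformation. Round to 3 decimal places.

-2.888

z1 = atanh(0.45) = 0.484700,  z2 = atanh(0.67) = 0.810743
SE = √(1/(n1−3) + 1/(n2−3)) = √(1/154 + 1/160) = √(0.0064935 + 0.0062500) = √0.0127435 = 0.112887
z = (z1 − z2)/SE = (0.484700 − 0.810743) / 0.112887 = -0.326043 / 0.112887 = -2.888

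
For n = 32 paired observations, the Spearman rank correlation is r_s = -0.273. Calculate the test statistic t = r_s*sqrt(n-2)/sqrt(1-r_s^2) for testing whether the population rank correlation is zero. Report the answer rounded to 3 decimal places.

-1.554

t = r_s·√(n−2) / √(1−r_s²) with r_s = -0.273, n = 32
  = -0.273·√30 / √(1 − 0.074529)
  = -0.273·5.477226 / 0.962014
  = -1.495283 / 0.962014 = -1.554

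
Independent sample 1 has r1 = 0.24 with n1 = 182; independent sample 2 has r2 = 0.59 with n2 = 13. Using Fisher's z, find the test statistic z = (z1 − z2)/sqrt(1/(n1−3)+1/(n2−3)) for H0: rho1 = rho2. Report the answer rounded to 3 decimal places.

Fisher z-transforms: z1 = atanh(0.24) = 0.244774, z2 = atanh(0.59) = 0.677666; difference d = -0.432892
Var(d) = 1/179 + 1/10 = 0.0055866 + 0.1000000 = 0.1055866
z = d/√Var(d) = -0.432892 / √0.1055866 = -0.432892 / 0.324941 = -1.332

-1.332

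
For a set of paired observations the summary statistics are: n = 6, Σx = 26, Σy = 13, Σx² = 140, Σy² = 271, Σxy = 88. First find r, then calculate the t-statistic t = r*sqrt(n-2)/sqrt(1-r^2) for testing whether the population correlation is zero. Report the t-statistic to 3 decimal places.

0.844

S_xy = nΣxy − ΣxΣy = 6·88 − 26·13 = 528 − 338 = 190
S_xx = nΣx² − (Σx)² = 6·140 − 26² = 840 − 676 = 164
S_yy = nΣy² − (Σy)² = 6·271 − 13² = 1626 − 169 = 1457
r = S_xy / √(S_xx·S_yy) = 190 / √(164·1457) = 190 / √238948 = 190 / 488.8231 = 0.3887
t = r·√(n−2)/√(1−r²) = 0.3887·√4 / √(1−0.151088) = 0.777400 / 0.921364 = 0.844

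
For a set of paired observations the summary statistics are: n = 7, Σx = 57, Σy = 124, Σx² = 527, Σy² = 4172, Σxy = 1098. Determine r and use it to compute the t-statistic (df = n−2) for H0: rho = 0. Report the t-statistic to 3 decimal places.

0.579

Numerator: nΣxy − (Σx)(Σy) = 7·1098 − (57)(124) = 618
Denominator: √[(nΣx²−(Σx)²)(nΣy²−(Σy)²)]
  nΣx²−(Σx)² = 7·527 − 3249 = 440;  nΣy²−(Σy)² = 7·4172 − 15376 = 13828
  √(440·13828) = √6084320 = 2466.6414
r = 618 / 2466.6414 = 0.2505
t = r·√(n−2)/√(1−r²) = 0.2505·√5 / √(1−0.062750) = 0.560135 / 0.968117 = 0.579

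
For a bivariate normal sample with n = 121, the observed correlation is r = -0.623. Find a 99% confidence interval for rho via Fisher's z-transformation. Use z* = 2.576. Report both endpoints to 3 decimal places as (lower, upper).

Fisher z: z_r = atanh(r) = ½·ln((1+(-0.623))/(1−(-0.623))) = -0.729893
SE(z) = 1/√(n−3) = 1/√118 = 0.092057
99% ⇒ z* = 2.576; margin = 2.576·0.092057 = 0.237139
CI on z-scale: (-0.967032, -0.492754)
Back-transform: tanh(-0.967032) = -0.747397, tanh(-0.492754) = -0.456400

(-0.747, -0.456)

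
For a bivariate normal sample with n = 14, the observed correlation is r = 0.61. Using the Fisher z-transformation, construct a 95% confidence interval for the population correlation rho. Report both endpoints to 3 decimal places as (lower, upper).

(0.117, 0.862)

Fisher z: z_r = atanh(r) = ½·ln((1+0.61)/(1−0.61)) = 0.708921
SE(z) = 1/√(n−3) = 1/√11 = 0.301511
95% ⇒ z* = 1.960; margin = 1.960·0.301511 = 0.590962
CI on z-scale: (0.117959, 1.299883)
Back-transform: tanh(0.117959) = 0.117415, tanh(1.299883) = 0.861693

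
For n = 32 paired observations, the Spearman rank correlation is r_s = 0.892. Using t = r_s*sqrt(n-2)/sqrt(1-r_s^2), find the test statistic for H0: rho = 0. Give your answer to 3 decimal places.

t = r_s·√(n−2) / √(1−r_s²) with r_s = 0.892, n = 32
  = 0.892·√30 / √(1 − 0.795664)
  = 0.892·5.477226 / 0.452035
  = 4.885686 / 0.452035 = 10.808

10.808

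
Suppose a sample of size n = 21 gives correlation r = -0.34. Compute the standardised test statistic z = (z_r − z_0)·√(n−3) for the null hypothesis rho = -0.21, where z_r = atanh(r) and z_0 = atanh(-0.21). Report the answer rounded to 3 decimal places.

-0.598

z_r = atanh(-0.34) = -0.354093,  z_0 = atanh(-0.21) = -0.213171
SE = 1/√(n−3) = 1/√18 = 0.235702
z = (z_r − z_0)/SE = (-0.354093 − (-0.213171)) / 0.235702 = -0.140922 / 0.235702 = -0.598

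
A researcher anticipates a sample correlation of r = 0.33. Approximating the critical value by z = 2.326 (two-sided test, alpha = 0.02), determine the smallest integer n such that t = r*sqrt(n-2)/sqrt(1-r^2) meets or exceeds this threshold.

r√(n−2)/√(1−r²) ≥ 2.326  ⇔  n−2 ≥ (2.326)²·(1−r²)/r²
(1−r²)/r² = (1−0.1089)/0.1089 = 8.1827
n ≥ 2 + 5.410276·8.1827 = 2 + 44.2707 = 46.2707
⌈46.2707⌉ = 47

47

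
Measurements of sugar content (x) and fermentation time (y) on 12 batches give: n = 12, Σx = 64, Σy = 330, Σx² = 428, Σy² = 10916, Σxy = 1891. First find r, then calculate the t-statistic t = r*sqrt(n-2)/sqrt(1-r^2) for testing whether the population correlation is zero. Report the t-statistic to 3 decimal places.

S_xy = nΣxy − ΣxΣy = 12·1891 − 64·330 = 22692 − 21120 = 1572
S_xx = nΣx² − (Σx)² = 12·428 − 64² = 5136 − 4096 = 1040
S_yy = nΣy² − (Σy)² = 12·10916 − 330² = 130992 − 108900 = 22092
r = S_xy / √(S_xx·S_yy) = 1572 / √(1040·22092) = 1572 / √22975680 = 1572 / 4793.2953 = 0.3280
t = r·√(n−2)/√(1−r²) = 0.3280·√10 / √(1−0.107584) = 1.037227 / 0.944678 = 1.098

1.098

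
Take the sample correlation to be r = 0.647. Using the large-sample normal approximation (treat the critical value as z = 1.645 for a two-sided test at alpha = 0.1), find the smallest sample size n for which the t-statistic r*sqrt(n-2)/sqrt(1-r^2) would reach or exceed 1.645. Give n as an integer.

6

r√(n−2)/√(1−r²) ≥ 1.645  ⇔  n−2 ≥ (1.645)²·(1−r²)/r²
(1−r²)/r² = (1−0.418609)/0.418609 = 1.3889
n ≥ 2 + 2.706025·1.3889 = 2 + 3.7584 = 5.7584
⌈5.7584⌉ = 6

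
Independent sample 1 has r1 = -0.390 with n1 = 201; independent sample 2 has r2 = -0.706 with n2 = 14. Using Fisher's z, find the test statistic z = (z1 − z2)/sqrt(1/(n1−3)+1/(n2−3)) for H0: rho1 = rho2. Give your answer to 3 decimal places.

1.509

z1 = atanh(-0.390) = -0.411800,  z2 = atanh(-0.706) = -0.879163
SE = √(1/(n1−3) + 1/(n2−3)) = √(1/198 + 1/11) = √(0.0050505 + 0.0909091) = √0.0959596 = 0.309773
z = (z1 − z2)/SE = (-0.411800 − (-0.879163)) / 0.309773 = 0.467363 / 0.309773 = 1.509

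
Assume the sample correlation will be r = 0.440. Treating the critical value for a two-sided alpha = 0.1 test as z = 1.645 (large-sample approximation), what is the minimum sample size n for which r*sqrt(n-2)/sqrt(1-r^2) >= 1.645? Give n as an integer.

14

r√(n−2)/√(1−r²) ≥ 1.645  ⇔  n−2 ≥ (1.645)²·(1−r²)/r²
(1−r²)/r² = (1−0.193600)/0.193600 = 4.1653
n ≥ 2 + 2.706025·4.1653 = 2 + 11.2714 = 13.2714
⌈13.2714⌉ = 14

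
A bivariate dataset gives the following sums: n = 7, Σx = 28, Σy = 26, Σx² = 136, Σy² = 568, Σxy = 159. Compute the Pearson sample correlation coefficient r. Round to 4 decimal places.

Numerator: nΣxy − (Σx)(Σy) = 7·159 − (28)(26) = 385
Denominator: √[(nΣx²−(Σx)²)(nΣy²−(Σy)²)]
  nΣx²−(Σx)² = 7·136 − 784 = 168;  nΣy²−(Σy)² = 7·568 − 676 = 3300
  √(168·3300) = √554400 = 744.5804
r = 385 / 744.5804 = 0.5171

0.5171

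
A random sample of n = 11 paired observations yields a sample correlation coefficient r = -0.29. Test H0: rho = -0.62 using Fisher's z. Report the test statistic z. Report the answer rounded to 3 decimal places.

1.206

Fisher z: atanh(-0.29) = -0.298566, atanh(-0.62) = -0.725005
z = (z_r − z_0)·√(n−3) = (-0.298566 − (-0.725005))·√8 = 0.426439 · 2.828427 = 1.206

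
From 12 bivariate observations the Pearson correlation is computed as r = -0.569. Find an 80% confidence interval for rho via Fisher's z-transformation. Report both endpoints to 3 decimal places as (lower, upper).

(-0.791, -0.215)

Fisher z: z_r = atanh(r) = ½·ln((1+(-0.569))/(1−(-0.569))) = -0.646043
SE(z) = 1/√(n−3) = 1/√9 = 0.333333
80% ⇒ z* = 1.282; margin = 1.282·0.333333 = 0.427333
CI on z-scale: (-1.073376, -0.218710)
Back-transform: tanh(-1.073376) = -0.790730, tanh(-0.218710) = -0.215288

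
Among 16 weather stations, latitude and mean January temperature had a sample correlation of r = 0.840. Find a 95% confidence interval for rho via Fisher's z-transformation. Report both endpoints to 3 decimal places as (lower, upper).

(0.590, 0.943)

z_r = atanh(0.840) = 1.221174;  SE = 1/√(n−3) = 1/√13 = 0.277350
z-limits: 1.221174 ± 1.960·0.277350 = 1.221174 ± 0.543606 = [0.677568, 1.764780]
ρ-limits: (tanh 0.677568, tanh 1.764780) = (0.590, 0.943)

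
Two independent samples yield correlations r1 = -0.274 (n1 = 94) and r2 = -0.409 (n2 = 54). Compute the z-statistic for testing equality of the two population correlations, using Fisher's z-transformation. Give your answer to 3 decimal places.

Fisher z-transforms: z1 = atanh(-0.274) = -0.281183, z2 = atanh(-0.409) = -0.434410; difference d = 0.153227
Var(d) = 1/91 + 1/51 = 0.0109890 + 0.0196078 = 0.0305968
z = d/√Var(d) = 0.153227 / √0.0305968 = 0.153227 / 0.174919 = 0.876

0.876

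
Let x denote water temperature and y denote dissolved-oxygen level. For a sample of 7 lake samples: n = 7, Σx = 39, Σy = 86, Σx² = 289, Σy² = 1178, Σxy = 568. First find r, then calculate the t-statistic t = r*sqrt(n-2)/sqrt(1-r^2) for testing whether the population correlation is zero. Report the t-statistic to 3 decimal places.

6.970

S_xy = nΣxy − ΣxΣy = 7·568 − 39·86 = 3976 − 3354 = 622
S_xx = nΣx² − (Σx)² = 7·289 − 39² = 2023 − 1521 = 502
S_yy = nΣy² − (Σy)² = 7·1178 − 86² = 8246 − 7396 = 850
r = S_xy / √(S_xx·S_yy) = 622 / √(502·850) = 622 / √426700 = 622 / 653.2228 = 0.9522
t = r·√(n−2)/√(1−r²) = 0.9522·√5 / √(1−0.906685) = 2.129184 / 0.305475 = 6.970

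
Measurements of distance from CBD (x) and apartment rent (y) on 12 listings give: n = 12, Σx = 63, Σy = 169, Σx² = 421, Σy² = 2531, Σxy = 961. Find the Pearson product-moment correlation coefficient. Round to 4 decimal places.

0.6319

Numerator: nΣxy − (Σx)(Σy) = 12·961 − (63)(169) = 885
Denominator: √[(nΣx²−(Σx)²)(nΣy²−(Σy)²)]
  nΣx²−(Σx)² = 12·421 − 3969 = 1083;  nΣy²−(Σy)² = 12·2531 − 28561 = 1811
  √(1083·1811) = √1961313 = 1400.4689
r = 885 / 1400.4689 = 0.6319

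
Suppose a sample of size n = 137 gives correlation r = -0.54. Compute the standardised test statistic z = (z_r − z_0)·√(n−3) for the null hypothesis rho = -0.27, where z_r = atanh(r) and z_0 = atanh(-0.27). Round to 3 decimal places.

z_r = atanh(-0.54) = -0.604156,  z_0 = atanh(-0.27) = -0.276864
SE = 1/√(n−3) = 1/√134 = 0.086387
z = (z_r − z_0)/SE = (-0.604156 − (-0.276864)) / 0.086387 = -0.327292 / 0.086387 = -3.789

-3.789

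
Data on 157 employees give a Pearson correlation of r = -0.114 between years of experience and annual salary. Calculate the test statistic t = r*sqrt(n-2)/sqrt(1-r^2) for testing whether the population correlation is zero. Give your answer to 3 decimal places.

t = r·√(n−2) / √(1−r²) with r = -0.114, n = 157
  = -0.114·√155 / √(1 − 0.012996)
  = -0.114·12.449900 / 0.993481
  = -1.419289 / 0.993481 = -1.429

-1.429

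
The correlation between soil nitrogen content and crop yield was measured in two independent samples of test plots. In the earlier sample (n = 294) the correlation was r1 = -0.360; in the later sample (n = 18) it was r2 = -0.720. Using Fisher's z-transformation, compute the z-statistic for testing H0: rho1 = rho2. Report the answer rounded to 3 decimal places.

Fisher z-transforms: z1 = atanh(-0.360) = -0.376886, z2 = atanh(-0.720) = -0.907645; difference d = 0.530759
Var(d) = 1/291 + 1/15 = 0.0034364 + 0.0666667 = 0.0701031
z = d/√Var(d) = 0.530759 / √0.0701031 = 0.530759 / 0.264770 = 2.005

2.005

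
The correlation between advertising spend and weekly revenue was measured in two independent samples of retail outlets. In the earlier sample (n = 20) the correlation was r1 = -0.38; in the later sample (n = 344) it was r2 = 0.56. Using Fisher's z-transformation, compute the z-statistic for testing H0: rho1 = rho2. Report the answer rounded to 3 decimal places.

Fisher z-transforms: z1 = atanh(-0.38) = -0.400060, z2 = atanh(0.56) = 0.632833; difference d = -1.032893
Var(d) = 1/17 + 1/341 = 0.0588235 + 0.0029326 = 0.0617561
z = d/√Var(d) = -1.032893 / √0.0617561 = -1.032893 / 0.248508 = -4.156

-4.156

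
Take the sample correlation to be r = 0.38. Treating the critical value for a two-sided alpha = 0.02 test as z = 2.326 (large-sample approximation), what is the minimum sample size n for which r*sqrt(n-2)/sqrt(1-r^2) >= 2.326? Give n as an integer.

Need r·√(n−2)/√(1−r²) ≥ 2.326
√(n−2) ≥ 2.326·√(1−0.1444) / 0.38 = 2.326·0.924986 / 0.38 = 5.6619
n−2 ≥ 32.0571  ⇒  n ≥ 34.0571
Smallest integer n = 35

35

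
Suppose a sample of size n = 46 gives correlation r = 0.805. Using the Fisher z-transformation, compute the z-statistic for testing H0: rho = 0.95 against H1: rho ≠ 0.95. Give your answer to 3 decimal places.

-4.716

Fisher z: atanh(0.805) = 1.112658, atanh(0.95) = 1.831781
z = (z_r − z_0)·√(n−3) = (1.112658 − 1.831781)·√43 = -0.719123 · 6.557439 = -4.716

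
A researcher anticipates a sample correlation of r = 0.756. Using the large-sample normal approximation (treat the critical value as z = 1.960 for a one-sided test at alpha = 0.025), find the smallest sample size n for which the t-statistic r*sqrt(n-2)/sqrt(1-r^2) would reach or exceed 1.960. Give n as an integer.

5

Need r·√(n−2)/√(1−r²) ≥ 1.960
√(n−2) ≥ 1.960·√(1−0.571536) / 0.756 = 1.960·0.654572 / 0.756 = 1.6970
n−2 ≥ 2.8798  ⇒  n ≥ 4.8798
Smallest integer n = 5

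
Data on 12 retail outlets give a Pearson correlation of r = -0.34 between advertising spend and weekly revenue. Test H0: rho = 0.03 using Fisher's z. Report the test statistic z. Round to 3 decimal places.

Fisher z: atanh(-0.34) = -0.354093, atanh(0.03) = 0.030009
z = (z_r − z_0)·√(n−3) = (-0.354093 − 0.030009)·√9 = -0.384102 · 3.000000 = -1.152

-1.152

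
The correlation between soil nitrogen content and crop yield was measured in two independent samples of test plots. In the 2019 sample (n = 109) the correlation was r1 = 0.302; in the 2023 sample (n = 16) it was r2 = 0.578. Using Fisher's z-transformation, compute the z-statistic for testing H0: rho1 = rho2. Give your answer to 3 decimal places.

z1 = atanh(0.302) = 0.311719,  z2 = atanh(0.578) = 0.659454
SE = √(1/(n1−3) + 1/(n2−3)) = √(1/106 + 1/13) = √(0.0094340 + 0.0769231) = √0.0863571 = 0.293866
z = (z1 − z2)/SE = (0.311719 − 0.659454) / 0.293866 = -0.347735 / 0.293866 = -1.183

-1.183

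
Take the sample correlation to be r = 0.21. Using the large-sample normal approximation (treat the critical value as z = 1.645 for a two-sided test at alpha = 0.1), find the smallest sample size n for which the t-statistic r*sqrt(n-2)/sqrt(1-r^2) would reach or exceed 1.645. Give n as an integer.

r√(n−2)/√(1−r²) ≥ 1.645  ⇔  n−2 ≥ (1.645)²·(1−r²)/r²
(1−r²)/r² = (1−0.0441)/0.0441 = 21.6757
n ≥ 2 + 2.706025·21.6757 = 2 + 58.6550 = 60.6550
⌈60.6550⌉ = 61

61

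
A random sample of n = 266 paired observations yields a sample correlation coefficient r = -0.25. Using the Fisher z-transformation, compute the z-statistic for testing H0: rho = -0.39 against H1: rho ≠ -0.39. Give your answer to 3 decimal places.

Fisher z: atanh(-0.25) = -0.255413, atanh(-0.39) = -0.411800
z = (z_r − z_0)·√(n−3) = (-0.255413 − (-0.411800))·√263 = 0.156387 · 16.217275 = 2.536

2.536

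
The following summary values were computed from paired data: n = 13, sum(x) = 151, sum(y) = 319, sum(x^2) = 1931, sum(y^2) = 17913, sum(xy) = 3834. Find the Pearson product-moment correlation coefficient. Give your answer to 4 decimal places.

S_xy = nΣxy − ΣxΣy = 13·3834 − 151·319 = 49842 − 48169 = 1673
S_xx = nΣx² − (Σx)² = 13·1931 − 151² = 25103 − 22801 = 2302
S_yy = nΣy² − (Σy)² = 13·17913 − 319² = 232869 − 101761 = 131108
r = S_xy / √(S_xx·S_yy) = 1673 / √(2302·131108) = 1673 / √301810616 = 1673 / 17372.6974 = 0.0963

0.0963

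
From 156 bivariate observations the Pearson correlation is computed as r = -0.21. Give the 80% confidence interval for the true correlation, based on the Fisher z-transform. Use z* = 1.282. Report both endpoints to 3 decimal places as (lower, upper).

(-0.307, -0.109)

Fisher z: z_r = atanh(r) = ½·ln((1+(-0.21))/(1−(-0.21))) = -0.213171
SE(z) = 1/√(n−3) = 1/√153 = 0.080845
80% ⇒ z* = 1.282; margin = 1.282·0.080845 = 0.103643
CI on z-scale: (-0.316814, -0.109528)
Back-transform: tanh(-0.316814) = -0.306623, tanh(-0.109528) = -0.109092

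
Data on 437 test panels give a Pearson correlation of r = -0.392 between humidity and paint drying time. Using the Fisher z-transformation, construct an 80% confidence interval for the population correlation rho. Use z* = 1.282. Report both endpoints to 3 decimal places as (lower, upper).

(-0.443, -0.339)

z_r = atanh(-0.392) = -0.414161;  SE = 1/√(n−3) = 1/√434 = 0.048002
z-limits: -0.414161 ± 1.282·0.048002 = -0.414161 ± 0.061539 = [-0.475700, -0.352622]
ρ-limits: (tanh -0.475700, tanh -0.352622) = (-0.443, -0.339)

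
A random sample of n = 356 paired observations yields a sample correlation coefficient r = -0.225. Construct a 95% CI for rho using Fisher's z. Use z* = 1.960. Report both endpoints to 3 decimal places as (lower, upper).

(-0.321, -0.124)

z_r = atanh(-0.225) = -0.228917;  SE = 1/√(n−3) = 1/√353 = 0.053225
z-limits: -0.228917 ± 1.960·0.053225 = -0.228917 ± 0.104321 = [-0.333238, -0.124596]
ρ-limits: (tanh -0.333238, tanh -0.124596) = (-0.321, -0.124)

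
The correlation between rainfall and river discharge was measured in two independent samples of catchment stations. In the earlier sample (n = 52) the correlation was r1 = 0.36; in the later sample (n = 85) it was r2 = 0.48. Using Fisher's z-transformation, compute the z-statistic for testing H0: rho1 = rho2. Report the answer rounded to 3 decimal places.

-0.809

Fisher z-transforms: z1 = atanh(0.36) = 0.376886, z2 = atanh(0.48) = 0.522984; difference d = -0.146098
Var(d) = 1/49 + 1/82 = 0.0204082 + 0.0121951 = 0.0326033
z = d/√Var(d) = -0.146098 / √0.0326033 = -0.146098 / 0.180564 = -0.809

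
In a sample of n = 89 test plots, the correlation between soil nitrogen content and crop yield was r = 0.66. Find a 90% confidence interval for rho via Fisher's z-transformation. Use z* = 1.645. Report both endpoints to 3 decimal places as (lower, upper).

Fisher z: z_r = atanh(r) = ½·ln((1+0.66)/(1−0.66)) = 0.792814
SE(z) = 1/√(n−3) = 1/√86 = 0.107833
90% ⇒ z* = 1.645; margin = 1.645·0.107833 = 0.177385
CI on z-scale: (0.615429, 0.970199)
Back-transform: tanh(0.615429) = 0.547937, tanh(0.970199) = 0.748792

(0.548, 0.749)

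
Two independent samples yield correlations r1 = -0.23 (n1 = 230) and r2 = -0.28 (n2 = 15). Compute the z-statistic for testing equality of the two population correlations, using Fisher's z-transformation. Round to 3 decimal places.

0.181

z1 = atanh(-0.23) = -0.234189,  z2 = atanh(-0.28) = -0.287682
SE = √(1/(n1−3) + 1/(n2−3)) = √(1/227 + 1/12) = √(0.0044053 + 0.0833333) = √0.0877386 = 0.296207
z = (z1 − z2)/SE = (-0.234189 − (-0.287682)) / 0.296207 = 0.053493 / 0.296207 = 0.181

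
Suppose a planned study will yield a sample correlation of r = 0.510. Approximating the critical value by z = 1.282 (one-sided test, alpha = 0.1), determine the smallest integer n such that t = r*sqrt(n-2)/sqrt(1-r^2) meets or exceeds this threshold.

7

Need r·√(n−2)/√(1−r²) ≥ 1.282
√(n−2) ≥ 1.282·√(1−0.260100) / 0.510 = 1.282·0.860174 / 0.510 = 2.1622
n−2 ≥ 4.6751  ⇒  n ≥ 6.6751
Smallest integer n = 7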